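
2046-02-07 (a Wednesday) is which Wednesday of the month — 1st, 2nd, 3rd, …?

1st

Day 7 falls in week ⌈7/7⌉ of the month.
Days 1–7 hold the 1st Wednesday, 8–14 the 2nd, 15–21 the 3rd, 22–28 the 4th, 29–31 the 5th.
7 is in the range for the 1st.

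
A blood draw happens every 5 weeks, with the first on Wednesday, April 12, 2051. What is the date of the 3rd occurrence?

The 3rd occurrence is 2 intervals after the first: 2 × 35 = 70 days after April 12, 2051.
April has 30 days — 18 days to the end of April leaves 52.
May has 31 days (21 left).
21 days into June → June 21, 2051.

June 21, 2051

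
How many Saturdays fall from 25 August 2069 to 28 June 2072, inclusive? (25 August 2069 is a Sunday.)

25 August 2069 is a Sunday; the first Saturday on or after it is 31 August 2069 (6 days later).
From 31 August 2069 to 28 June 2072: 122 + 365 + 365 + 180 = 1032 days (rest of 2069, 2070, 2071, to 28 June 2072 in 2072).
1032 ÷ 7 = 147 full weeks with remainder 3, so 147 more Saturdays after the first → 148.

148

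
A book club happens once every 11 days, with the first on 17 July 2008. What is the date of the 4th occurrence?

19 August 2008

The 4th occurrence is 3 intervals after the first: 3 × 11 = 33 days after 17 July 2008.
July has 31 days — 14 days to the end of July leaves 19.
19 days into August → 19 August 2008.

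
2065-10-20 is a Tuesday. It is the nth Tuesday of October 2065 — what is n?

Day 20 falls in week ⌈20/7⌉ of the month.
Days 1–7 hold the 1st Tuesday, 8–14 the 2nd, 15–21 the 3rd, 22–28 the 4th, 29–31 the 5th.
20 is in the range for the 3rd.

3rd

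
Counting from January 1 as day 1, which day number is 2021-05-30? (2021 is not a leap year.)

Days in months before May: 31 + 28 + 31 + 30 = 120.
Plus 30 days into May → day 150.

150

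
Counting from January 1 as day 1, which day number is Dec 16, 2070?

Days in months before Dec: 31 + 28 + 31 + 30 + 31 + 30 + 31 + 31 + 30 + 31 + 30 = 334.
Plus 16 days into Dec → day 350.

350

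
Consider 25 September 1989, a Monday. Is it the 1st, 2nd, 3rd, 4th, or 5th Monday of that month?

Day 25 falls in week ⌈25/7⌉ of the month.
Days 1–7 hold the 1st Monday, 8–14 the 2nd, 15–21 the 3rd, 22–28 the 4th, 29–31 the 5th.
25 is in the range for the 4th.

4th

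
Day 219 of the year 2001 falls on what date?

January has 31 days (219 − 31 = 188 remain).
February has 28 days (188 − 28 = 160 remain).
March has 31 days (160 − 31 = 129 remain).
April has 30 days (129 − 30 = 99 remain).
May has 31 days (99 − 31 = 68 remain).
June has 30 days (68 − 30 = 38 remain).
July has 31 days (38 − 31 = 7 remain).
7 into August → August 7.

7 August 2001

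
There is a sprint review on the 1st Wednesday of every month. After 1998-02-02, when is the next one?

1998-02-04

February 1998 starts on a Sunday, so its 1st Wednesday is 1998-02-04 (3 days in).
1998-02-04 is after 1998-02-02, so that is the next one.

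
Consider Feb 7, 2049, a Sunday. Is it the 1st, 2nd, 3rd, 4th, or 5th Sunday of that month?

1st

Day 7 falls in week ⌈7/7⌉ of the month.
Days 1–7 hold the 1st Sunday, 8–14 the 2nd, 15–21 the 3rd, 22–28 the 4th, 29–31 the 5th.
7 is in the range for the 1st.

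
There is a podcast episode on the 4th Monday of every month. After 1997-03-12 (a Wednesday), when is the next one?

1997-03-24

March 1997 starts on a Saturday; its first Monday is the 3rd, so the 4th Monday is the 24th — 1997-03-24.
1997-03-24 is after 1997-03-12, so that is the next one.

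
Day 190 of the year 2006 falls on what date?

Jan has 31 days (190 − 31 = 159 remain).
Feb has 28 days (159 − 28 = 131 remain).
Mar has 31 days (131 − 31 = 100 remain).
Apr has 30 days (100 − 30 = 70 remain).
May has 31 days (70 − 31 = 39 remain).
Jun has 30 days (39 − 30 = 9 remain).
9 into Jul → Jul 9.

Jul 9, 2006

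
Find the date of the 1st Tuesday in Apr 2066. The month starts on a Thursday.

Apr 6, 2066

Apr 2066 begins on a Thursday, so the first Tuesday is Apr 6 (5 days later).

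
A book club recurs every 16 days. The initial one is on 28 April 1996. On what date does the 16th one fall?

24 December 1996

The 16th occurrence is 15 intervals after the first: 15 × 16 = 240 days after 28 April 1996.
April has 30 days — 2 days to the end of April leaves 238.
May has 31 days (207 left).
June has 30 days (177 left).
July has 31 days (146 left).
August has 31 days (115 left).
September has 30 days (85 left).
October has 31 days (54 left).
November has 30 days (24 left).
24 days into December → 24 December 1996.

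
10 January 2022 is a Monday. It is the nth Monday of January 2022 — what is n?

Day 10 falls in week ⌈10/7⌉ of the month.
Days 1–7 hold the 1st Monday, 8–14 the 2nd, 15–21 the 3rd, 22–28 the 4th, 29–31 the 5th.
10 is in the range for the 2nd.

2nd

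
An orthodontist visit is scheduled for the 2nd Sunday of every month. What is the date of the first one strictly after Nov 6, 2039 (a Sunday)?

Nov 2039 starts on a Tuesday; its first Sunday is the 6th, so the 2nd Sunday is the 13th — Nov 13, 2039.
Nov 13, 2039 is after Nov 6, 2039, so that is the next one.

Nov 13, 2039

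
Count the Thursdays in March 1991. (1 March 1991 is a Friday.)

1 March 1991 is a Friday; the first Thursday on or after it is 7 March 1991 (6 days later).
From 7 March 1991 to 31 March 1991 is 31 − 7 = 24 days.
24 ÷ 7 = 3 full weeks with remainder 3, so 3 more Thursdays after the first → 4.

4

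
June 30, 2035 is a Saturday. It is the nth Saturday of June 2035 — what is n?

Day 30 falls in week ⌈30/7⌉ of the month.
Days 1–7 hold the 1st Saturday, 8–14 the 2nd, 15–21 the 3rd, 22–28 the 4th, 29–31 the 5th.
30 is in the range for the 5th.

5th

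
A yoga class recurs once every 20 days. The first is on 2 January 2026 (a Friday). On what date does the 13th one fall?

30 August 2026

The 13th occurrence is 12 intervals after the first: 12 × 20 = 240 days after 2 January 2026.
January has 31 days — 29 days to the end of January leaves 211.
February has 28 days (183 left).
March has 31 days (152 left).
April has 30 days (122 left).
May has 31 days (91 left).
June has 30 days (61 left).
July has 31 days (30 left).
30 days into August → 30 August 2026.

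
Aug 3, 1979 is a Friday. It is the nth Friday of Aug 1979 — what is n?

Day 3 falls in week ⌈3/7⌉ of the month.
Days 1–7 hold the 1st Friday, 8–14 the 2nd, 15–21 the 3rd, 22–28 the 4th, 29–31 the 5th.
3 is in the range for the 1st.

1st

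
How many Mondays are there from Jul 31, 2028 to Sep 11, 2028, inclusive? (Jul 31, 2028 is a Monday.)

Jul 31, 2028 is a Monday; the first Monday on or after it is Jul 31, 2028.
From Jul 31, 2028 to Sep 11, 2028: 0 + 31 + 11 = 42 days (rest of Jul, Aug, Sep).
42 ÷ 7 = 6 full weeks with remainder 0, so 6 more Mondays after the first → 7.

7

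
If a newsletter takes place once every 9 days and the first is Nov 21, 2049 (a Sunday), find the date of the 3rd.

The 3rd occurrence is 2 intervals after the first: 2 × 9 = 18 days after Nov 21, 2049.
Nov has 30 days — 9 days to the end of Nov leaves 9.
9 days into Dec → Dec 9, 2049.

Dec 9, 2049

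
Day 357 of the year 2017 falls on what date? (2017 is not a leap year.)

December 23, 2017

January has 31 days (357 − 31 = 326 remain).
February has 28 days (326 − 28 = 298 remain).
March has 31 days (298 − 31 = 267 remain).
April has 30 days (267 − 30 = 237 remain).
May has 31 days (237 − 31 = 206 remain).
June has 30 days (206 − 30 = 176 remain).
July has 31 days (176 − 31 = 145 remain).
August has 31 days (145 − 31 = 114 remain).
September has 30 days (114 − 30 = 84 remain).
October has 31 days (84 − 31 = 53 remain).
November has 30 days (53 − 30 = 23 remain).
23 into December → December 23.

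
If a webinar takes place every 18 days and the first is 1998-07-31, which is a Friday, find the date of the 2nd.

1998-08-18

The 2nd occurrence is 1 interval after the first: 1 × 18 = 18 days after 1998-07-31.
July has 31 days — 0 days to the end of July leaves 18.
18 days into August → 1998-08-18.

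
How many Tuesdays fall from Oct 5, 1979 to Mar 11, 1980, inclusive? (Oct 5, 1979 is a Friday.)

Oct 5, 1979 is a Friday; the first Tuesday on or after it is Oct 9, 1979 (4 days later).
From Oct 9, 1979 to Mar 11, 1980: 22 + 30 + 31 + 31 + 29 + 11 = 154 days (rest of Oct, Nov, Dec, Jan, Feb, Mar).
154 ÷ 7 = 22 full weeks with remainder 0, so 22 more Tuesdays after the first → 23.

23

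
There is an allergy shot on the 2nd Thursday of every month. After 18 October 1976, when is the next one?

11 November 1976

October 1976 starts on a Friday; its first Thursday is the 7th, so the 2nd Thursday is the 14th — 14 October 1976.
That is not after 18 October 1976, so look at November 1976.
November 1976 starts on a Monday; its first Thursday is the 4th, so the 2nd Thursday is the 11th — 11 November 1976.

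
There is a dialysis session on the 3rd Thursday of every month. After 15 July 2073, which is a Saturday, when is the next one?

20 July 2073

July 2073 starts on a Saturday; its first Thursday is the 6th, so the 3rd Thursday is the 20th — 20 July 2073.
20 July 2073 is after 15 July 2073, so that is the next one.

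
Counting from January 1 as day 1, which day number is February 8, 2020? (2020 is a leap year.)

Days in months before February: 31 = 31.
Plus 8 days into February → day 39.

39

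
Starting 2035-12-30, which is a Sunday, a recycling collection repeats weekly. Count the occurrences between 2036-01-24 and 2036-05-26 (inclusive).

18

Occurrences land 7·i days after 2035-12-30 for i = 0, 1, 2, …
2036-01-24 is 25 days after the start; 25 ÷ 7 = 3 remainder 4; since the remainder is 4, round up to i = 4. First occurrence in the window: #5 on 2036-01-27 (4×7 = 28 days in).
2036-05-26 is 148 days after the start; 148 ÷ 7 = 21 remainder 1. Last occurrence in the window: #22 on 2036-05-25.
Occurrences #5 through #22: 18 in total.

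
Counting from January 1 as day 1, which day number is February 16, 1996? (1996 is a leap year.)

Days in months before February: 31 = 31.
Plus 16 days into February → day 47.

47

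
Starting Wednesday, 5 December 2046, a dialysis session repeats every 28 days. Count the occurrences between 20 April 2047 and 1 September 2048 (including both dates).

Occurrences land 28·i days after 5 December 2046 for i = 0, 1, 2, …
20 April 2047 is 136 days after the start; 136 ÷ 28 = 4 remainder 24; since the remainder is 24, round up to i = 5. First occurrence in the window: #6 on 24 April 2047 (5×28 = 140 days in).
1 September 2048 is 636 days after the start; 636 ÷ 28 = 22 remainder 20. Last occurrence in the window: #23 on 12 August 2048.
Occurrences #6 through #23: 18 in total.

18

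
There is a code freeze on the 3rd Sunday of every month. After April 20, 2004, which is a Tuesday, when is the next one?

May 16, 2004

April 2004 starts on a Thursday; its first Sunday is the 4th, so the 3rd Sunday is the 18th — April 18, 2004.
That is not after April 20, 2004, so look at May 2004.
May 2004 starts on a Saturday; its first Sunday is the 2nd, so the 3rd Sunday is the 16th — May 16, 2004.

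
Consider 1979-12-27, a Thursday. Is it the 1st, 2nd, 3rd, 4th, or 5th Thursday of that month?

4th

Day 27 falls in week ⌈27/7⌉ of the month.
Days 1–7 hold the 1st Thursday, 8–14 the 2nd, 15–21 the 3rd, 22–28 the 4th, 29–31 the 5th.
27 is in the range for the 4th.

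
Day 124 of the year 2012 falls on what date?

3 May 2012

January has 31 days (124 − 31 = 93 remain).
February has 29 days (93 − 29 = 64 remain).
March has 31 days (64 − 31 = 33 remain).
April has 30 days (33 − 30 = 3 remain).
3 into May → May 3.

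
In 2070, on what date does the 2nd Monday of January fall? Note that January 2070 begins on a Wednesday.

January 2070 begins on a Wednesday, so the first Monday is January 6 (5 days later).
The 2nd Monday is 1 weeks later: 6 + 7 = 13.

January 13, 2070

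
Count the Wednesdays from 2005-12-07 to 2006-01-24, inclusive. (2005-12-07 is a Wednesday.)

2005-12-07 is a Wednesday; the first Wednesday on or after it is 2005-12-07.
From 2005-12-07 to 2006-01-24: 24 + 24 = 48 days (rest of December, January).
48 ÷ 7 = 6 full weeks with remainder 6, so 6 more Wednesdays after the first → 7.

7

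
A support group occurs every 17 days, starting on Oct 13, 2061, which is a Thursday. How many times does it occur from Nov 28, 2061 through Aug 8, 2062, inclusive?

15

Occurrences land 17·i days after Oct 13, 2061 for i = 0, 1, 2, …
Nov 28, 2061 is 46 days after the start; 46 ÷ 17 = 2 remainder 12; since the remainder is 12, round up to i = 3. First occurrence in the window: #4 on Dec 3, 2061 (3×17 = 51 days in).
Aug 8, 2062 is 299 days after the start; 299 ÷ 17 = 17 remainder 10. Last occurrence in the window: #18 on Jul 29, 2062.
Occurrences #4 through #18: 15 in total.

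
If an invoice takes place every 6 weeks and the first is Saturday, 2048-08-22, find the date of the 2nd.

2048-10-03

The 2nd occurrence is 1 interval after the first: 1 × 42 = 42 days after 2048-08-22.
August has 31 days — 9 days to the end of August leaves 33.
September has 30 days (3 left).
3 days into October → 2048-10-03.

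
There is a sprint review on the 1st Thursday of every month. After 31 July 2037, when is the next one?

6 August 2037

July 2037 starts on a Wednesday, so its 1st Thursday is 2 July 2037 (1 day in).
That is not after 31 July 2037, so look at August 2037.
August 2037 starts on a Saturday, so its 1st Thursday is 6 August 2037 (5 days in).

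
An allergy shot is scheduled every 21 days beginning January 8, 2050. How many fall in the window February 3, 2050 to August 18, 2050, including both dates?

Occurrences land 21·i days after January 8, 2050 for i = 0, 1, 2, …
February 3, 2050 is 26 days after the start; 26 ÷ 21 = 1 remainder 5; since the remainder is 5, round up to i = 2. First occurrence in the window: #3 on February 19, 2050 (2×21 = 42 days in).
August 18, 2050 is 222 days after the start; 222 ÷ 21 = 10 remainder 12. Last occurrence in the window: #11 on August 6, 2050.
Occurrences #3 through #11: 9 in total.

9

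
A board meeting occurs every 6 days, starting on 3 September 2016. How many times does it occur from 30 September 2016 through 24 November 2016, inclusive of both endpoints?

9

Occurrences land 6·i days after 3 September 2016 for i = 0, 1, 2, …
30 September 2016 is 27 days after the start; 27 ÷ 6 = 4 remainder 3; since the remainder is 3, round up to i = 5. First occurrence in the window: #6 on 3 October 2016 (5×6 = 30 days in).
24 November 2016 is 82 days after the start; 82 ÷ 6 = 13 remainder 4. Last occurrence in the window: #14 on 20 November 2016.
Occurrences #6 through #14: 9 in total.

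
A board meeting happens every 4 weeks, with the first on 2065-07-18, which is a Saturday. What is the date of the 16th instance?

The 16th occurrence is 15 intervals after the first: 15 × 28 = 420 days after 2065-07-18.
July has 31 days — 13 days to the end of July leaves 407.
From end of July to end of 2065 is 153 days (254 left).
January has 31 days (223 left).
February has 28 days (195 left).
March has 31 days (164 left).
April has 30 days (134 left).
May has 31 days (103 left).
June has 30 days (73 left).
July has 31 days (42 left).
August has 31 days (11 left).
11 days into September → 2066-09-11.

2066-09-11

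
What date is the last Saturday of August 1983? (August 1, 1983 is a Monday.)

August 1983 begins on a Monday, so the first Saturday is August 6 (5 days later).
August 1983 has 31 days. Adding weeks: 6, 13, 20, 27 — the last one ≤ 31 is the 27th.

1983-08-27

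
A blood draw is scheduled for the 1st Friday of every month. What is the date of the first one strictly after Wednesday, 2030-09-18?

September 2030 starts on a Sunday, so its 1st Friday is 2030-09-06 (5 days in).
That is not after 2030-09-18, so look at October 2030.
October 2030 starts on a Tuesday, so its 1st Friday is 2030-10-04 (3 days in).

2030-10-04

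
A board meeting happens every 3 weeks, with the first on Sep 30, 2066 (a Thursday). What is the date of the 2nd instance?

The 2nd occurrence is 1 interval after the first: 1 × 21 = 21 days after Sep 30, 2066.
Sep has 30 days — 0 days to the end of Sep leaves 21.
21 days into Oct → Oct 21, 2066.

Oct 21, 2066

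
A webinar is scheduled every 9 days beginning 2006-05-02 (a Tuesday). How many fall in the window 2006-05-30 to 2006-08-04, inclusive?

7

Occurrences land 9·i days after 2006-05-02 for i = 0, 1, 2, …
2006-05-30 is 28 days after the start; 28 ÷ 9 = 3 remainder 1; since the remainder is 1, round up to i = 4. First occurrence in the window: #5 on 2006-06-07 (4×9 = 36 days in).
2006-08-04 is 94 days after the start; 94 ÷ 9 = 10 remainder 4. Last occurrence in the window: #11 on 2006-07-31.
Occurrences #5 through #11: 7 in total.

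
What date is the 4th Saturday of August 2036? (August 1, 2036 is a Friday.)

August 2036 begins on a Friday, so the first Saturday is August 2 (1 day later).
The 4th Saturday is 3 weeks later: 2 + 21 = 23.

2036-08-23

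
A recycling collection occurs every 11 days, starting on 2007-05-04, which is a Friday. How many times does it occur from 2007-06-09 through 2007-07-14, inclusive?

Occurrences land 11·i days after 2007-05-04 for i = 0, 1, 2, …
2007-06-09 is 36 days after the start; 36 ÷ 11 = 3 remainder 3; since the remainder is 3, round up to i = 4. First occurrence in the window: #5 on 2007-06-17 (4×11 = 44 days in).
2007-07-14 is 71 days after the start; 71 ÷ 11 = 6 remainder 5. Last occurrence in the window: #7 on 2007-07-09.
Occurrences #5 through #7: 3 in total.

3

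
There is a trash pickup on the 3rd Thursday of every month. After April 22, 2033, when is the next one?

April 2033 starts on a Friday; its first Thursday is the 7th, so the 3rd Thursday is the 21st — April 21, 2033.
That is not after April 22, 2033, so look at May 2033.
May 2033 starts on a Sunday; its first Thursday is the 5th, so the 3rd Thursday is the 19th — May 19, 2033.

May 19, 2033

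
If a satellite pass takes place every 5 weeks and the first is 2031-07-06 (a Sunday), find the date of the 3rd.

2031-09-14

The 3rd occurrence is 2 intervals after the first: 2 × 35 = 70 days after 2031-07-06.
July has 31 days — 25 days to the end of July leaves 45.
August has 31 days (14 left).
14 days into September → 2031-09-14.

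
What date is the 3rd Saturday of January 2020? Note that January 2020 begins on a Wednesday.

January 2020 begins on a Wednesday, so the first Saturday is January 4 (3 days later).
The 3rd Saturday is 2 weeks later: 4 + 14 = 18.

January 18, 2020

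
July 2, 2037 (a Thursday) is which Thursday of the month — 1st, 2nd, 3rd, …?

1st

Day 2 falls in week ⌈2/7⌉ of the month.
Days 1–7 hold the 1st Thursday, 8–14 the 2nd, 15–21 the 3rd, 22–28 the 4th, 29–31 the 5th.
2 is in the range for the 1st.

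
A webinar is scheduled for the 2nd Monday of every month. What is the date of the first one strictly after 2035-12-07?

December 2035 starts on a Saturday; its first Monday is the 3rd, so the 2nd Monday is the 10th — 2035-12-10.
2035-12-10 is after 2035-12-07, so that is the next one.

2035-12-10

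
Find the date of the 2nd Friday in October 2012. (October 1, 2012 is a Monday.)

2012-10-12

October 2012 begins on a Monday, so the first Friday is October 5 (4 days later).
The 2nd Friday is 1 weeks later: 5 + 7 = 12.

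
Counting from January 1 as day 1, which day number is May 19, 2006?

Days in months before May: 31 + 28 + 31 + 30 = 120.
Plus 19 days into May → day 139.

139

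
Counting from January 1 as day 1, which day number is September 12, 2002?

255

Days in months before September: 31 + 28 + 31 + 30 + 31 + 30 + 31 + 31 = 243.
Plus 12 days into September → day 255.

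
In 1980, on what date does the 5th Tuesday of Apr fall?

Apr 1980 begins on a Tuesday, so the first Tuesday is Apr 1.
The 5th Tuesday is 4 weeks later: 1 + 28 = 29.

Apr 29, 1980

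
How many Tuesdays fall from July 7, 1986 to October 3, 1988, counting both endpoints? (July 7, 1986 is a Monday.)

July 7, 1986 is a Monday; the first Tuesday on or after it is July 8, 1986 (1 day later).
From July 8, 1986 to October 3, 1988: 176 + 365 + 277 = 818 days (rest of 1986, 1987, to October 3, 1988 in 1988).
818 ÷ 7 = 116 full weeks with remainder 6, so 116 more Tuesdays after the first → 117.

117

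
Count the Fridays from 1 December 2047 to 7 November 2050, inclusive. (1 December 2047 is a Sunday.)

153

1 December 2047 is a Sunday; the first Friday on or after it is 6 December 2047 (5 days later).
From 6 December 2047 to 7 November 2050: 25 + 366 + 365 + 311 = 1067 days (rest of 2047, 2048, 2049, to 7 November 2050 in 2050).
1067 ÷ 7 = 152 full weeks with remainder 3, so 152 more Fridays after the first → 153.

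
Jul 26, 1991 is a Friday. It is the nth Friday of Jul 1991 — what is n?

4th

Day 26 falls in week ⌈26/7⌉ of the month.
Days 1–7 hold the 1st Friday, 8–14 the 2nd, 15–21 the 3rd, 22–28 the 4th, 29–31 the 5th.
26 is in the range for the 4th.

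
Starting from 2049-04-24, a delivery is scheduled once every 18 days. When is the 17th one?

The 17th occurrence is 16 intervals after the first: 16 × 18 = 288 days after 2049-04-24.
April has 30 days — 6 days to the end of April leaves 282.
May has 31 days (251 left).
June has 30 days (221 left).
July has 31 days (190 left).
August has 31 days (159 left).
September has 30 days (129 left).
October has 31 days (98 left).
November has 30 days (68 left).
December has 31 days (37 left).
January has 31 days (6 left).
6 days into February → 2050-02-06.

2050-02-06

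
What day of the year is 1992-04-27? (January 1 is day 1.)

118

Days in months before April: 31 + 29 + 31 = 91.
Plus 27 days into April → day 118.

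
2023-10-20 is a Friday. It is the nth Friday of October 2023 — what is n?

Day 20 falls in week ⌈20/7⌉ of the month.
Days 1–7 hold the 1st Friday, 8–14 the 2nd, 15–21 the 3rd, 22–28 the 4th, 29–31 the 5th.
20 is in the range for the 3rd.

3rd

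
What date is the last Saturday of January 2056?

2056-01-29

The first Saturday of January 2056 is January 1.
January 2056 has 31 days. Adding weeks: 1, 8, 15, 22, 29 — the last one ≤ 31 is the 29th.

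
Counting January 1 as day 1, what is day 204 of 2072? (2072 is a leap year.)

Jul 22, 2072

Jan has 31 days (204 − 31 = 173 remain).
Feb has 29 days (173 − 29 = 144 remain).
Mar has 31 days (144 − 31 = 113 remain).
Apr has 30 days (113 − 30 = 83 remain).
May has 31 days (83 − 31 = 52 remain).
Jun has 30 days (52 − 30 = 22 remain).
22 into Jul → Jul 22.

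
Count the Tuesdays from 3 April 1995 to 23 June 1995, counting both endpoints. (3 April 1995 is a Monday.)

3 April 1995 is a Monday; the first Tuesday on or after it is 4 April 1995 (1 day later).
From 4 April 1995 to 23 June 1995: 26 + 31 + 23 = 80 days (rest of April, May, June).
80 ÷ 7 = 11 full weeks with remainder 3, so 11 more Tuesdays after the first → 12.

12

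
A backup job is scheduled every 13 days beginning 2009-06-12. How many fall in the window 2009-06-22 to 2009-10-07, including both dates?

9

Occurrences land 13·i days after 2009-06-12 for i = 0, 1, 2, …
2009-06-22 is 10 days after the start; 10 ÷ 13 = 0 remainder 10; since the remainder is 10, round up to i = 1. First occurrence in the window: #2 on 2009-06-25 (1×13 = 13 days in).
2009-10-07 is 117 days after the start; 117 ÷ 13 = 9 remainder 0. Last occurrence in the window: #10 on 2009-10-07.
Occurrences #2 through #10: 9 in total.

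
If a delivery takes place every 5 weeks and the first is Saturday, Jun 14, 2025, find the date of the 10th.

The 10th occurrence is 9 intervals after the first: 9 × 35 = 315 days after Jun 14, 2025.
Jun has 30 days — 16 days to the end of Jun leaves 299.
Jul has 31 days (268 left).
Aug has 31 days (237 left).
Sep has 30 days (207 left).
Oct has 31 days (176 left).
Nov has 30 days (146 left).
Dec has 31 days (115 left).
Jan has 31 days (84 left).
Feb has 28 days (56 left).
Mar has 31 days (25 left).
25 days into Apr → Apr 25, 2026.

Apr 25, 2026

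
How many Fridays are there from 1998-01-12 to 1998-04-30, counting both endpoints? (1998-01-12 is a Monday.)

1998-01-12 is a Monday; the first Friday on or after it is 1998-01-16 (4 days later).
From 1998-01-16 to 1998-04-30: 15 + 28 + 31 + 30 = 104 days (rest of January, February, March, April).
104 ÷ 7 = 14 full weeks with remainder 6, so 14 more Fridays after the first → 15.

15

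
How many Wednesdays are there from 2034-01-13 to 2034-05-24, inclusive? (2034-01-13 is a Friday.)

2034-01-13 is a Friday; the first Wednesday on or after it is 2034-01-18 (5 days later).
From 2034-01-18 to 2034-05-24: 13 + 28 + 31 + 30 + 24 = 126 days (rest of January, February, March, April, May).
126 ÷ 7 = 18 full weeks with remainder 0, so 18 more Wednesdays after the first → 19.

19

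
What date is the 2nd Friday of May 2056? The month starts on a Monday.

2056-05-12

May 2056 begins on a Monday, so the first Friday is May 5 (4 days later).
The 2nd Friday is 1 weeks later: 5 + 7 = 12.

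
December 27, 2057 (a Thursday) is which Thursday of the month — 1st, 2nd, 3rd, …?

4th

Day 27 falls in week ⌈27/7⌉ of the month.
Days 1–7 hold the 1st Thursday, 8–14 the 2nd, 15–21 the 3rd, 22–28 the 4th, 29–31 the 5th.
27 is in the range for the 4th.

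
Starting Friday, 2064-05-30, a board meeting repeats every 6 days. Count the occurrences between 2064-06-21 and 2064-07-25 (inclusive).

Occurrences land 6·i days after 2064-05-30 for i = 0, 1, 2, …
2064-06-21 is 22 days after the start; 22 ÷ 6 = 3 remainder 4; since the remainder is 4, round up to i = 4. First occurrence in the window: #5 on 2064-06-23 (4×6 = 24 days in).
2064-07-25 is 56 days after the start; 56 ÷ 6 = 9 remainder 2. Last occurrence in the window: #10 on 2064-07-23.
Occurrences #5 through #10: 6 in total.

6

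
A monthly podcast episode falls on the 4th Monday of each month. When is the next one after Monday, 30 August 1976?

August 1976 starts on a Sunday; its first Monday is the 2nd, so the 4th Monday is the 23rd — 23 August 1976.
That is not after 30 August 1976, so look at September 1976.
September 1976 starts on a Wednesday; its first Monday is the 6th, so the 4th Monday is the 27th — 27 September 1976.

27 September 1976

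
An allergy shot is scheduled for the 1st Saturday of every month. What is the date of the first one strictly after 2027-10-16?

2027-11-06

October 2027 starts on a Friday, so its 1st Saturday is 2027-10-02 (1 day in).
That is not after 2027-10-16, so look at November 2027.
November 2027 starts on a Monday, so its 1st Saturday is 2027-11-06 (5 days in).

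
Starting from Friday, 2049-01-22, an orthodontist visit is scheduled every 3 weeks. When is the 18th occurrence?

2050-01-14

The 18th occurrence is 17 intervals after the first: 17 × 21 = 357 days after 2049-01-22.
January has 31 days — 9 days to the end of January leaves 348.
February has 28 days (320 left).
March has 31 days (289 left).
April has 30 days (259 left).
May has 31 days (228 left).
June has 30 days (198 left).
July has 31 days (167 left).
August has 31 days (136 left).
September has 30 days (106 left).
October has 31 days (75 left).
November has 30 days (45 left).
December has 31 days (14 left).
14 days into January → 2050-01-14.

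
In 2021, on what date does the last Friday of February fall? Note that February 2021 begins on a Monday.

February 2021 begins on a Monday, so the first Friday is February 5 (4 days later).
February 2021 has 28 days. Adding weeks: 5, 12, 19, 26 — the last one ≤ 28 is the 26th.

2021-02-26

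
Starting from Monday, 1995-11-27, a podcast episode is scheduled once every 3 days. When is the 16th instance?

The 16th occurrence is 15 intervals after the first: 15 × 3 = 45 days after 1995-11-27.
November has 30 days — 3 days to the end of November leaves 42.
December has 31 days (11 left).
11 days into January → 1996-01-11.

1996-01-11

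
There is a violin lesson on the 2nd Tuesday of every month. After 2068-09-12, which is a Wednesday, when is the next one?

September 2068 starts on a Saturday; its first Tuesday is the 4th, so the 2nd Tuesday is the 11th — 2068-09-11.
That is not after 2068-09-12, so look at October 2068.
October 2068 starts on a Monday; its first Tuesday is the 2nd, so the 2nd Tuesday is the 9th — 2068-10-09.

2068-10-09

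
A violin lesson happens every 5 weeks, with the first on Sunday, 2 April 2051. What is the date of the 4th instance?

The 4th occurrence is 3 intervals after the first: 3 × 35 = 105 days after 2 April 2051.
April has 30 days — 28 days to the end of April leaves 77.
May has 31 days (46 left).
June has 30 days (16 left).
16 days into July → 16 July 2051.

16 July 2051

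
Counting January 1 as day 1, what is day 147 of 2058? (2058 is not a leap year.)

January has 31 days (147 − 31 = 116 remain).
February has 28 days (116 − 28 = 88 remain).
March has 31 days (88 − 31 = 57 remain).
April has 30 days (57 − 30 = 27 remain).
27 into May → May 27.

2058-05-27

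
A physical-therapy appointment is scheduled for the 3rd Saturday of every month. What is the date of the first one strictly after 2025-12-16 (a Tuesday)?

December 2025 starts on a Monday; its first Saturday is the 6th, so the 3rd Saturday is the 20th — 2025-12-20.
2025-12-20 is after 2025-12-16, so that is the next one.

2025-12-20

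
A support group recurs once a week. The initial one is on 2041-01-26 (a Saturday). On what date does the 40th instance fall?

The 40th occurrence is 39 intervals after the first: 39 × 7 = 273 days after 2041-01-26.
January has 31 days — 5 days to the end of January leaves 268.
February has 28 days (240 left).
March has 31 days (209 left).
April has 30 days (179 left).
May has 31 days (148 left).
June has 30 days (118 left).
July has 31 days (87 left).
August has 31 days (56 left).
September has 30 days (26 left).
26 days into October → 2041-10-26.

2041-10-26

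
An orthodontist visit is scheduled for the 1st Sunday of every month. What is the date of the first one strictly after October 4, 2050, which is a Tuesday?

October 2050 starts on a Saturday, so its 1st Sunday is October 2, 2050 (1 day in).
That is not after October 4, 2050, so look at November 2050.
November 2050 starts on a Tuesday, so its 1st Sunday is November 6, 2050 (5 days in).

November 6, 2050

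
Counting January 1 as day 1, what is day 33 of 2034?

February 2, 2034

January has 31 days (33 − 31 = 2 remain).
2 into February → February 2.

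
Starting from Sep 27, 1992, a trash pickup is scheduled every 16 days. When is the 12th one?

The 12th occurrence is 11 intervals after the first: 11 × 16 = 176 days after Sep 27, 1992.
Sep has 30 days — 3 days to the end of Sep leaves 173.
Oct has 31 days (142 left).
Nov has 30 days (112 left).
Dec has 31 days (81 left).
Jan has 31 days (50 left).
Feb has 28 days (22 left).
22 days into Mar → Mar 22, 1993.

Mar 22, 1993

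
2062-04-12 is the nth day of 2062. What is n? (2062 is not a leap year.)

Days in months before April: 31 + 28 + 31 = 90.
Plus 12 days into April → day 102.

102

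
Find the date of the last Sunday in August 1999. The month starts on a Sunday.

August 29, 1999

August 1999 begins on a Sunday, so the first Sunday is August 1.
August 1999 has 31 days. Adding weeks: 1, 8, 15, 22, 29 — the last one ≤ 31 is the 29th.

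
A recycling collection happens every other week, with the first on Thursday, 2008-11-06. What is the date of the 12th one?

2009-04-09

The 12th occurrence is 11 intervals after the first: 11 × 14 = 154 days after 2008-11-06.
November has 30 days — 24 days to the end of November leaves 130.
December has 31 days (99 left).
January has 31 days (68 left).
February has 28 days (40 left).
March has 31 days (9 left).
9 days into April → 2009-04-09.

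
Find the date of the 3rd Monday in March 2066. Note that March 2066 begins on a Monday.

2066-03-15

March 2066 begins on a Monday, so the first Monday is March 1.
The 3rd Monday is 2 weeks later: 1 + 14 = 15.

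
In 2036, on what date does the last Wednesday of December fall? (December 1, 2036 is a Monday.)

2036-12-31

December 2036 begins on a Monday, so the first Wednesday is December 3 (2 days later).
December 2036 has 31 days. Adding weeks: 3, 10, 17, 24, 31 — the last one ≤ 31 is the 31st.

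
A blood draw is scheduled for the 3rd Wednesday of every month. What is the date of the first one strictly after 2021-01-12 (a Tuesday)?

January 2021 starts on a Friday; its first Wednesday is the 6th, so the 3rd Wednesday is the 20th — 2021-01-20.
2021-01-20 is after 2021-01-12, so that is the next one.

2021-01-20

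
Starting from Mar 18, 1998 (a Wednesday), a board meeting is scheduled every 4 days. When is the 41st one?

The 41st occurrence is 40 intervals after the first: 40 × 4 = 160 days after Mar 18, 1998.
Mar has 31 days — 13 days to the end of Mar leaves 147.
Apr has 30 days (117 left).
May has 31 days (86 left).
Jun has 30 days (56 left).
Jul has 31 days (25 left).
25 days into Aug → Aug 25, 1998.

Aug 25, 1998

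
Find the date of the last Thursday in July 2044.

The first Thursday of July 2044 is July 7.
July 2044 has 31 days. Adding weeks: 7, 14, 21, 28 — the last one ≤ 31 is the 28th.

2044-07-28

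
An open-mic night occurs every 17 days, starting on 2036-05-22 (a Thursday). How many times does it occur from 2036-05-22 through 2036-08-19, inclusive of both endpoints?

6

Occurrences land 17·i days after 2036-05-22 for i = 0, 1, 2, …
The window opens on the start date, so the first occurrence inside is #1 on 2036-05-22.
2036-08-19 is 89 days after the start; 89 ÷ 17 = 5 remainder 4. Last occurrence in the window: #6 on 2036-08-15.
Occurrences #1 through #6: 6 in total.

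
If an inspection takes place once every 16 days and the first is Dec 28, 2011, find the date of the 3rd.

Jan 29, 2012

The 3rd occurrence is 2 intervals after the first: 2 × 16 = 32 days after Dec 28, 2011.
Dec has 31 days — 3 days to the end of Dec leaves 29.
29 days into Jan → Jan 29, 2012.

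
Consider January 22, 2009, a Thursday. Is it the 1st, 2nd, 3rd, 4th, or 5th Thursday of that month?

Day 22 falls in week ⌈22/7⌉ of the month.
Days 1–7 hold the 1st Thursday, 8–14 the 2nd, 15–21 the 3rd, 22–28 the 4th, 29–31 the 5th.
22 is in the range for the 4th.

4th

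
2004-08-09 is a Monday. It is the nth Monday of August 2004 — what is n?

2nd

Day 9 falls in week ⌈9/7⌉ of the month.
Days 1–7 hold the 1st Monday, 8–14 the 2nd, 15–21 the 3rd, 22–28 the 4th, 29–31 the 5th.
9 is in the range for the 2nd.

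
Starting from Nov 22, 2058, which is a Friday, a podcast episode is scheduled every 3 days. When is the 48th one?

Apr 12, 2059

The 48th occurrence is 47 intervals after the first: 47 × 3 = 141 days after Nov 22, 2058.
Nov has 30 days — 8 days to the end of Nov leaves 133.
Dec has 31 days (102 left).
Jan has 31 days (71 left).
Feb has 28 days (43 left).
Mar has 31 days (12 left).
12 days into Apr → Apr 12, 2059.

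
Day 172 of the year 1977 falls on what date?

January has 31 days (172 − 31 = 141 remain).
February has 28 days (141 − 28 = 113 remain).
March has 31 days (113 − 31 = 82 remain).
April has 30 days (82 − 30 = 52 remain).
May has 31 days (52 − 31 = 21 remain).
21 into June → June 21.

1977-06-21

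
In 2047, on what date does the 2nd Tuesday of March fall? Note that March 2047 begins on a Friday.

March 2047 begins on a Friday, so the first Tuesday is March 5 (4 days later).
The 2nd Tuesday is 1 weeks later: 5 + 7 = 12.

2047-03-12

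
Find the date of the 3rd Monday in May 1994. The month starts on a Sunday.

May 16, 1994

May 1994 begins on a Sunday, so the first Monday is May 2 (1 day later).
The 3rd Monday is 2 weeks later: 2 + 14 = 16.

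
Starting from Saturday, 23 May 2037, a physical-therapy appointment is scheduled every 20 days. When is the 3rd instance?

The 3rd occurrence is 2 intervals after the first: 2 × 20 = 40 days after 23 May 2037.
May has 31 days — 8 days to the end of May leaves 32.
June has 30 days (2 left).
2 days into July → 2 July 2037.

2 July 2037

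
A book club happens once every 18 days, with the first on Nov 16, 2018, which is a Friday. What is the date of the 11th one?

The 11th occurrence is 10 intervals after the first: 10 × 18 = 180 days after Nov 16, 2018.
Nov has 30 days — 14 days to the end of Nov leaves 166.
Dec has 31 days (135 left).
Jan has 31 days (104 left).
Feb has 28 days (76 left).
Mar has 31 days (45 left).
Apr has 30 days (15 left).
15 days into May → May 15, 2019.

May 15, 2019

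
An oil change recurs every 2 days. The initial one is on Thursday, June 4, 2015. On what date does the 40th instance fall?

August 21, 2015

The 40th occurrence is 39 intervals after the first: 39 × 2 = 78 days after June 4, 2015.
June has 30 days — 26 days to the end of June leaves 52.
July has 31 days (21 left).
21 days into August → August 21, 2015.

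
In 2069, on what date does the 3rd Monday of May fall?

The first Monday of May 2069 is May 6.
The 3rd Monday is 2 weeks later: 6 + 14 = 20.

May 20, 2069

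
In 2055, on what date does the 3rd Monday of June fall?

June 2055 begins on a Tuesday, so the first Monday is June 7 (6 days later).
The 3rd Monday is 2 weeks later: 7 + 14 = 21.

2055-06-21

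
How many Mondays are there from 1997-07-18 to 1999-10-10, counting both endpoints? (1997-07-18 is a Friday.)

116

1997-07-18 is a Friday; the first Monday on or after it is 1997-07-21 (3 days later).
From 1997-07-21 to 1999-10-10: 163 + 365 + 283 = 811 days (rest of 1997, 1998, to 1999-10-10 in 1999).
811 ÷ 7 = 115 full weeks with remainder 6, so 115 more Mondays after the first → 116.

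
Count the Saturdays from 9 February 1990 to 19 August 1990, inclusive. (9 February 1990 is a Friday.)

9 February 1990 is a Friday; the first Saturday on or after it is 10 February 1990 (1 day later).
From 10 February 1990 to 19 August 1990: 18 + 31 + 30 + 31 + 30 + 31 + 19 = 190 days (rest of February, March, April, May, June, July, August).
190 ÷ 7 = 27 full weeks with remainder 1, so 27 more Saturdays after the first → 28.

28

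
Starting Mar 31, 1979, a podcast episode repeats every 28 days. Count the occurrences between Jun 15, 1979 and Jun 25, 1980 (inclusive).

14

Occurrences land 28·i days after Mar 31, 1979 for i = 0, 1, 2, …
Jun 15, 1979 is 76 days after the start; 76 ÷ 28 = 2 remainder 20; since the remainder is 20, round up to i = 3. First occurrence in the window: #4 on Jun 23, 1979 (3×28 = 84 days in).
Jun 25, 1980 is 452 days after the start; 452 ÷ 28 = 16 remainder 4. Last occurrence in the window: #17 on Jun 21, 1980.
Occurrences #4 through #17: 14 in total.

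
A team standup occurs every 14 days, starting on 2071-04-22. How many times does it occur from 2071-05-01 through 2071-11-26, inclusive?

Occurrences land 14·i days after 2071-04-22 for i = 0, 1, 2, …
2071-05-01 is 9 days after the start; 9 ÷ 14 = 0 remainder 9; since the remainder is 9, round up to i = 1. First occurrence in the window: #2 on 2071-05-06 (1×14 = 14 days in).
2071-11-26 is 218 days after the start; 218 ÷ 14 = 15 remainder 8. Last occurrence in the window: #16 on 2071-11-18.
Occurrences #2 through #16: 15 in total.

15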